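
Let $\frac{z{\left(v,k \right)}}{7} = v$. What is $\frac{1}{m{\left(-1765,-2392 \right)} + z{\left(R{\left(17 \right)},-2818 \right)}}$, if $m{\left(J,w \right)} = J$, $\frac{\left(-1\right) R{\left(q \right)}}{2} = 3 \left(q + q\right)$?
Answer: $- \frac{1}{3193} \approx -0.00031319$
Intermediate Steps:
$R{\left(q \right)} = - 12 q$ ($R{\left(q \right)} = - 2 \cdot 3 \left(q + q\right) = - 2 \cdot 3 \cdot 2 q = - 2 \cdot 6 q = - 12 q$)
$z{\left(v,k \right)} = 7 v$
$\frac{1}{m{\left(-1765,-2392 \right)} + z{\left(R{\left(17 \right)},-2818 \right)}} = \frac{1}{-1765 + 7 \left(\left(-12\right) 17\right)} = \frac{1}{-1765 + 7 \left(-204\right)} = \frac{1}{-1765 - 1428} = \frac{1}{-3193} = - \frac{1}{3193}$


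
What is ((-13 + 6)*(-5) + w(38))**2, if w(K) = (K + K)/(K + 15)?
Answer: 3728761/2809 ≈ 1327.4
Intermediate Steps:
w(K) = 2*K/(15 + K) (w(K) = (2*K)/(15 + K) = 2*K/(15 + K))
((-13 + 6)*(-5) + w(38))**2 = ((-13 + 6)*(-5) + 2*38/(15 + 38))**2 = (-7*(-5) + 2*38/53)**2 = (35 + 2*38*(1/53))**2 = (35 + 76/53)**2 = (1931/53)**2 = 3728761/2809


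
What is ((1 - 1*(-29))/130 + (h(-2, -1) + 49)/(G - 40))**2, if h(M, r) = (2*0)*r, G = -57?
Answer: 119716/1590121 ≈ 0.075287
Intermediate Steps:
h(M, r) = 0 (h(M, r) = 0*r = 0)
((1 - 1*(-29))/130 + (h(-2, -1) + 49)/(G - 40))**2 = ((1 - 1*(-29))/130 + (0 + 49)/(-57 - 40))**2 = ((1 + 29)*(1/130) + 49/(-97))**2 = (30*(1/130) + 49*(-1/97))**2 = (3/13 - 49/97)**2 = (-346/1261)**2 = 119716/1590121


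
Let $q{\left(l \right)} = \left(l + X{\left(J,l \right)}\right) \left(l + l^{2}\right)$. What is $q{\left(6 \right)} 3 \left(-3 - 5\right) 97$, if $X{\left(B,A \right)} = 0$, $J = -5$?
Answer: $-586656$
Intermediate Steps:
$q{\left(l \right)} = l \left(l + l^{2}\right)$ ($q{\left(l \right)} = \left(l + 0\right) \left(l + l^{2}\right) = l \left(l + l^{2}\right)$)
$q{\left(6 \right)} 3 \left(-3 - 5\right) 97 = 6^{2} \left(1 + 6\right) 3 \left(-3 - 5\right) 97 = 36 \cdot 7 \cdot 3 \left(-8\right) 97 = 252 \left(-24\right) 97 = \left(-6048\right) 97 = -586656$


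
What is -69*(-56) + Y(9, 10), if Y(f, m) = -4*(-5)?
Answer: 3884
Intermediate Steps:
Y(f, m) = 20
-69*(-56) + Y(9, 10) = -69*(-56) + 20 = 3864 + 20 = 3884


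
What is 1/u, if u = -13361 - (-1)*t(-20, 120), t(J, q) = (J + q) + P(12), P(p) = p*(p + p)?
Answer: -1/12973 ≈ -7.7083e-5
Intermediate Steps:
P(p) = 2*p² (P(p) = p*(2*p) = 2*p²)
t(J, q) = 288 + J + q (t(J, q) = (J + q) + 2*12² = (J + q) + 2*144 = (J + q) + 288 = 288 + J + q)
u = -12973 (u = -13361 - (-1)*(288 - 20 + 120) = -13361 - (-1)*388 = -13361 - 1*(-388) = -13361 + 388 = -12973)
1/u = 1/(-12973) = -1/12973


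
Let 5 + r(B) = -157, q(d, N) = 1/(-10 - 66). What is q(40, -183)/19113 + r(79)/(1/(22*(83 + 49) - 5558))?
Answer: 624537305423/1452588 ≈ 4.2995e+5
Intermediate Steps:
q(d, N) = -1/76 (q(d, N) = 1/(-76) = -1/76)
r(B) = -162 (r(B) = -5 - 157 = -162)
q(40, -183)/19113 + r(79)/(1/(22*(83 + 49) - 5558)) = -1/76/19113 - (-900396 + 3564*(83 + 49)) = -1/76*1/19113 - 162/(1/(22*132 - 5558)) = -1/1452588 - 162/(1/(2904 - 5558)) = -1/1452588 - 162/(1/(-2654)) = -1/1452588 - 162/(-1/2654) = -1/1452588 - 162*(-2654) = -1/1452588 + 429948 = 624537305423/1452588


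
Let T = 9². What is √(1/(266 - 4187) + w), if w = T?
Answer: 20*√3113274/3921 ≈ 9.0000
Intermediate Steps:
T = 81
w = 81
√(1/(266 - 4187) + w) = √(1/(266 - 4187) + 81) = √(1/(-3921) + 81) = √(-1/3921 + 81) = √(317600/3921) = 20*√3113274/3921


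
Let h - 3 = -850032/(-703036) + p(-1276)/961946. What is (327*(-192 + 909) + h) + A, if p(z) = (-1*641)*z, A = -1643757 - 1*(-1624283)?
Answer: 18174256368662322/84535333507 ≈ 2.1499e+5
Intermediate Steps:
A = -19474 (A = -1643757 + 1624283 = -19474)
p(z) = -641*z
h = 427694659927/84535333507 (h = 3 + (-850032/(-703036) - 641*(-1276)/961946) = 3 + (-850032*(-1/703036) + 817916*(1/961946)) = 3 + (212508/175759 + 408958/480973) = 3 + 174088659406/84535333507 = 427694659927/84535333507 ≈ 5.0594)
(327*(-192 + 909) + h) + A = (327*(-192 + 909) + 427694659927/84535333507) - 19474 = (327*717 + 427694659927/84535333507) - 19474 = (234459 + 427694659927/84535333507) - 19474 = 19820497453377640/84535333507 - 19474 = 18174256368662322/84535333507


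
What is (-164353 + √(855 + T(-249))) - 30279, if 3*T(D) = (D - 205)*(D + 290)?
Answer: -194632 + I*√48147/3 ≈ -1.9463e+5 + 73.141*I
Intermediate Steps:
T(D) = (-205 + D)*(290 + D)/3 (T(D) = ((D - 205)*(D + 290))/3 = ((-205 + D)*(290 + D))/3 = (-205 + D)*(290 + D)/3)
(-164353 + √(855 + T(-249))) - 30279 = (-164353 + √(855 + (-59450/3 + (⅓)*(-249)² + (85/3)*(-249)))) - 30279 = (-164353 + √(855 + (-59450/3 + (⅓)*62001 - 7055))) - 30279 = (-164353 + √(855 + (-59450/3 + 20667 - 7055))) - 30279 = (-164353 + √(855 - 18614/3)) - 30279 = (-164353 + √(-16049/3)) - 30279 = (-164353 + I*√48147/3) - 30279 = -194632 + I*√48147/3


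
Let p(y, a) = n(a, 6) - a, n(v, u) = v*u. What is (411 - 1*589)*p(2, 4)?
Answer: -3560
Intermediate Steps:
n(v, u) = u*v
p(y, a) = 5*a (p(y, a) = 6*a - a = 5*a)
(411 - 1*589)*p(2, 4) = (411 - 1*589)*(5*4) = (411 - 589)*20 = -178*20 = -3560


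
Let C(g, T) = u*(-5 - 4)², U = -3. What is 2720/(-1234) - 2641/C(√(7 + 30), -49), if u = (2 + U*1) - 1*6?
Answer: 858377/349839 ≈ 2.4536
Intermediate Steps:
u = -7 (u = (2 - 3*1) - 1*6 = (2 - 3) - 6 = -1 - 6 = -7)
C(g, T) = -567 (C(g, T) = -7*(-5 - 4)² = -7*(-9)² = -7*81 = -567)
2720/(-1234) - 2641/C(√(7 + 30), -49) = 2720/(-1234) - 2641/(-567) = 2720*(-1/1234) - 2641*(-1/567) = -1360/617 + 2641/567 = 858377/349839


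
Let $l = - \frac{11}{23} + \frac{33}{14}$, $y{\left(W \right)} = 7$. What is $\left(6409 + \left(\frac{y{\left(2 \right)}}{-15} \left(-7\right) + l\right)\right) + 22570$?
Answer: $\frac{139993423}{4830} \approx 28984.0$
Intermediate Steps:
$l = \frac{605}{322}$ ($l = \left(-11\right) \frac{1}{23} + 33 \cdot \frac{1}{14} = - \frac{11}{23} + \frac{33}{14} = \frac{605}{322} \approx 1.8789$)
$\left(6409 + \left(\frac{y{\left(2 \right)}}{-15} \left(-7\right) + l\right)\right) + 22570 = \left(6409 + \left(\frac{7}{-15} \left(-7\right) + \frac{605}{322}\right)\right) + 22570 = \left(6409 + \left(7 \left(- \frac{1}{15}\right) \left(-7\right) + \frac{605}{322}\right)\right) + 22570 = \left(6409 + \left(\left(- \frac{7}{15}\right) \left(-7\right) + \frac{605}{322}\right)\right) + 22570 = \left(6409 + \left(\frac{49}{15} + \frac{605}{322}\right)\right) + 22570 = \left(6409 + \frac{24853}{4830}\right) + 22570 = \frac{30980323}{4830} + 22570 = \frac{139993423}{4830}$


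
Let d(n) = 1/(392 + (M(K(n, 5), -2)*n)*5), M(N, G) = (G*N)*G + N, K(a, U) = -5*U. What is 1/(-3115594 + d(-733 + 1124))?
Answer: -243983/760151970903 ≈ -3.2097e-7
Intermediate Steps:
M(N, G) = N + N*G² (M(N, G) = N*G² + N = N + N*G²)
d(n) = 1/(392 - 625*n) (d(n) = 1/(392 + (((-5*5)*(1 + (-2)²))*n)*5) = 1/(392 + ((-25*(1 + 4))*n)*5) = 1/(392 + ((-25*5)*n)*5) = 1/(392 - 125*n*5) = 1/(392 - 625*n))
1/(-3115594 + d(-733 + 1124)) = 1/(-3115594 - 1/(-392 + 625*(-733 + 1124))) = 1/(-3115594 - 1/(-392 + 625*391)) = 1/(-3115594 - 1/(-392 + 244375)) = 1/(-3115594 - 1/243983) = 1/(-760151970903/243983) = -243983/760151970903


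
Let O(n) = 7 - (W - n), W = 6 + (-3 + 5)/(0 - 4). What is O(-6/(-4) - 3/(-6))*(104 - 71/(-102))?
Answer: 74753/204 ≈ 366.44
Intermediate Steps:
W = 11/2 (W = 6 + 2/(-4) = 6 + 2*(-1/4) = 6 - 1/2 = 11/2 ≈ 5.5000)
O(n) = 3/2 + n (O(n) = 7 - (11/2 - n) = 7 + (-11/2 + n) = 3/2 + n)
O(-6/(-4) - 3/(-6))*(104 - 71/(-102)) = (3/2 + (-6/(-4) - 3/(-6)))*(104 - 71/(-102)) = (3/2 + (-6*(-1/4) - 3*(-1/6)))*(104 - 71*(-1/102)) = (3/2 + (3/2 + 1/2))*(104 + 71/102) = (3/2 + 2)*(10679/102) = (7/2)*(10679/102) = 74753/204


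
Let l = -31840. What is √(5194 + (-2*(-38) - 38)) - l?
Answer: 31840 + 4*√327 ≈ 31912.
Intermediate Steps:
√(5194 + (-2*(-38) - 38)) - l = √(5194 + (-2*(-38) - 38)) - 1*(-31840) = √(5194 + (76 - 38)) + 31840 = √(5194 + 38) + 31840 = √5232 + 31840 = 4*√327 + 31840 = 31840 + 4*√327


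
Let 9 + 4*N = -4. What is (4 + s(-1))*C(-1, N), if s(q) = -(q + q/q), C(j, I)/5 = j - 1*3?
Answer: -80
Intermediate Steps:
N = -13/4 (N = -9/4 + (1/4)*(-4) = -9/4 - 1 = -13/4 ≈ -3.2500)
C(j, I) = -15 + 5*j (C(j, I) = 5*(j - 1*3) = 5*(j - 3) = 5*(-3 + j) = -15 + 5*j)
s(q) = -1 - q (s(q) = -(q + 1) = -(1 + q) = -1 - q)
(4 + s(-1))*C(-1, N) = (4 + (-1 - 1*(-1)))*(-15 + 5*(-1)) = (4 + (-1 + 1))*(-15 - 5) = (4 + 0)*(-20) = 4*(-20) = -80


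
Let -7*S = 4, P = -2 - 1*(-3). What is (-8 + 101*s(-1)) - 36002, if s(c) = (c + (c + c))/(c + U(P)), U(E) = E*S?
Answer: -393989/11 ≈ -35817.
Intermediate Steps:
P = 1 (P = -2 + 3 = 1)
S = -4/7 (S = -1/7*4 = -4/7 ≈ -0.57143)
U(E) = -4*E/7 (U(E) = E*(-4/7) = -4*E/7)
s(c) = 3*c/(-4/7 + c) (s(c) = (c + (c + c))/(c - 4/7*1) = (c + 2*c)/(c - 4/7) = (3*c)/(-4/7 + c) = 3*c/(-4/7 + c))
(-8 + 101*s(-1)) - 36002 = (-8 + 101*(21*(-1)/(-4 + 7*(-1)))) - 36002 = (-8 + 101*(21*(-1)/(-4 - 7))) - 36002 = (-8 + 101*(21*(-1)/(-11))) - 36002 = (-8 + 101*(21*(-1)*(-1/11))) - 36002 = (-8 + 101*(21/11)) - 36002 = (-8 + 2121/11) - 36002 = 2033/11 - 36002 = -393989/11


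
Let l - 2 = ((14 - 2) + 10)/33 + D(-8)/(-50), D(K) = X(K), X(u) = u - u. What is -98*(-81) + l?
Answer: 23822/3 ≈ 7940.7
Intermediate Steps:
X(u) = 0
D(K) = 0
l = 8/3 (l = 2 + (((14 - 2) + 10)/33 + 0/(-50)) = 2 + ((12 + 10)*(1/33) + 0*(-1/50)) = 2 + (22*(1/33) + 0) = 2 + (⅔ + 0) = 2 + ⅔ = 8/3 ≈ 2.6667)
-98*(-81) + l = -98*(-81) + 8/3 = 7938 + 8/3 = 23822/3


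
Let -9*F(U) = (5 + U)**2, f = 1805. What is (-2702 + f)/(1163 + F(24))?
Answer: -8073/9626 ≈ -0.83867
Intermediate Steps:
F(U) = -(5 + U)**2/9
(-2702 + f)/(1163 + F(24)) = (-2702 + 1805)/(1163 - (5 + 24)**2/9) = -897/(1163 - 1/9*29**2) = -897/(1163 - 1/9*841) = -897/(1163 - 841/9) = -897/9626/9 = -897*9/9626 = -8073/9626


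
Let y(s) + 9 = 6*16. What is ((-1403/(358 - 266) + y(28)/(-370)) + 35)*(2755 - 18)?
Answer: 39525017/740 ≈ 53412.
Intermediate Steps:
y(s) = 87 (y(s) = -9 + 6*16 = -9 + 96 = 87)
((-1403/(358 - 266) + y(28)/(-370)) + 35)*(2755 - 18) = ((-1403/(358 - 266) + 87/(-370)) + 35)*(2755 - 18) = ((-1403/92 + 87*(-1/370)) + 35)*2737 = ((-1403*1/92 - 87/370) + 35)*2737 = ((-61/4 - 87/370) + 35)*2737 = (-11459/740 + 35)*2737 = (14441/740)*2737 = 39525017/740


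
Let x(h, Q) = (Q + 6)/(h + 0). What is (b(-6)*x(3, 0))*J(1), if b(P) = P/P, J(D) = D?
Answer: 2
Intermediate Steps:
x(h, Q) = (6 + Q)/h
b(P) = 1
(b(-6)*x(3, 0))*J(1) = (1*((6 + 0)/3))*1 = (1*((⅓)*6))*1 = (1*2)*1 = 2*1 = 2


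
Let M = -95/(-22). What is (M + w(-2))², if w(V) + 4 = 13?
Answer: 85849/484 ≈ 177.37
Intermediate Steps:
w(V) = 9 (w(V) = -4 + 13 = 9)
M = 95/22 (M = -95*(-1/22) = 95/22 ≈ 4.3182)
(M + w(-2))² = (95/22 + 9)² = (293/22)² = 85849/484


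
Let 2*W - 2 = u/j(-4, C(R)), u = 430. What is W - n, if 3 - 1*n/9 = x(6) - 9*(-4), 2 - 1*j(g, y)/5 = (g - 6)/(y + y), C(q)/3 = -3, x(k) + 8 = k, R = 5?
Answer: 4027/13 ≈ 309.77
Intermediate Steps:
x(k) = -8 + k
C(q) = -9 (C(q) = 3*(-3) = -9)
j(g, y) = 10 - 5*(-6 + g)/(2*y) (j(g, y) = 10 - 5*(g - 6)/(y + y) = 10 - 5*(-6 + g)/(2*y))
n = -279 (n = 27 - 9*((-8 + 6) - 9*(-4)) = 27 - 9*(-2 + 36) = 27 - 9*34 = 27 - 306 = -279)
W = 400/13 (W = 1 + (430/(((5/2)*(6 - 1*(-4) + 4*(-9))/(-9))))/2 = 1 + (430/(((5/2)*(-1/9)*(6 + 4 - 36))))/2 = 1 + (430/(((5/2)*(-1/9)*(-26))))/2 = 1 + (430/(65/9))/2 = 1 + (430*(9/65))/2 = 1 + (1/2)*(774/13) = 1 + 387/13 = 400/13 ≈ 30.769)
W - n = 400/13 - 1*(-279) = 400/13 + 279 = 4027/13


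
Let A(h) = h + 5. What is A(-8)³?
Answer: -27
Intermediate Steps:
A(h) = 5 + h
A(-8)³ = (5 - 8)³ = (-3)³ = -27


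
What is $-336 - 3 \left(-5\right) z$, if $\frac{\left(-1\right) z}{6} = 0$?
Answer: $-336$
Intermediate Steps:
$z = 0$ ($z = \left(-6\right) 0 = 0$)
$-336 - 3 \left(-5\right) z = -336 - 3 \left(-5\right) 0 = -336 - \left(-15\right) 0 = -336 - 0 = -336 + 0 = -336$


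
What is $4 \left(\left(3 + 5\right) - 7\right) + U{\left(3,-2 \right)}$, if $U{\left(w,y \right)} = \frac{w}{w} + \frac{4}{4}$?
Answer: $6$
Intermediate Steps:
$U{\left(w,y \right)} = 2$ ($U{\left(w,y \right)} = 1 + 4 \cdot \frac{1}{4} = 1 + 1 = 2$)
$4 \left(\left(3 + 5\right) - 7\right) + U{\left(3,-2 \right)} = 4 \left(\left(3 + 5\right) - 7\right) + 2 = 4 \left(8 - 7\right) + 2 = 4 \cdot 1 + 2 = 4 + 2 = 6$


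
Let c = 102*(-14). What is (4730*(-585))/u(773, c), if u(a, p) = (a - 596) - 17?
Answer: -276705/16 ≈ -17294.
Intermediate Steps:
c = -1428
u(a, p) = -613 + a (u(a, p) = (-596 + a) - 17 = -613 + a)
(4730*(-585))/u(773, c) = (4730*(-585))/(-613 + 773) = -2767050/160 = -2767050*1/160 = -276705/16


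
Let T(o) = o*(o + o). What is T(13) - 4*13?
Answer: 286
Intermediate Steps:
T(o) = 2*o² (T(o) = o*(2*o) = 2*o²)
T(13) - 4*13 = 2*13² - 4*13 = 2*169 - 1*52 = 338 - 52 = 286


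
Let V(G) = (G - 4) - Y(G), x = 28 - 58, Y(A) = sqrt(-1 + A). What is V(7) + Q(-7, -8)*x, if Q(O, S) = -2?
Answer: 63 - sqrt(6) ≈ 60.551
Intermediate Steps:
x = -30
V(G) = -4 + G - sqrt(-1 + G) (V(G) = (G - 4) - sqrt(-1 + G) = (-4 + G) - sqrt(-1 + G) = -4 + G - sqrt(-1 + G))
V(7) + Q(-7, -8)*x = (-4 + 7 - sqrt(-1 + 7)) - 2*(-30) = (-4 + 7 - sqrt(6)) + 60 = (3 - sqrt(6)) + 60 = 63 - sqrt(6)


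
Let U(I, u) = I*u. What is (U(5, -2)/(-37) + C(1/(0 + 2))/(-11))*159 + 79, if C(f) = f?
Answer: 93403/814 ≈ 114.75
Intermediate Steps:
(U(5, -2)/(-37) + C(1/(0 + 2))/(-11))*159 + 79 = ((5*(-2))/(-37) + 1/((0 + 2)*(-11)))*159 + 79 = (-10*(-1/37) - 1/11/2)*159 + 79 = (10/37 + (½)*(-1/11))*159 + 79 = (10/37 - 1/22)*159 + 79 = (183/814)*159 + 79 = 29097/814 + 79 = 93403/814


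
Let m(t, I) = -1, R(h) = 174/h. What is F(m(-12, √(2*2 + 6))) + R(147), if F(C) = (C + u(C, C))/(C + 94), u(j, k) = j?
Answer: 5296/4557 ≈ 1.1622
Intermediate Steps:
F(C) = 2*C/(94 + C) (F(C) = (C + C)/(C + 94) = (2*C)/(94 + C) = 2*C/(94 + C))
F(m(-12, √(2*2 + 6))) + R(147) = 2*(-1)/(94 - 1) + 174/147 = 2*(-1)/93 + 174*(1/147) = 2*(-1)*(1/93) + 58/49 = -2/93 + 58/49 = 5296/4557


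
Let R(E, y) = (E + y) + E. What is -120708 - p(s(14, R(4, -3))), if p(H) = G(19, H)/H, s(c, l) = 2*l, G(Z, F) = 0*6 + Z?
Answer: -1207099/10 ≈ -1.2071e+5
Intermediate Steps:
G(Z, F) = Z (G(Z, F) = 0 + Z = Z)
R(E, y) = y + 2*E
p(H) = 19/H
-120708 - p(s(14, R(4, -3))) = -120708 - 19/(2*(-3 + 2*4)) = -120708 - 19/(2*(-3 + 8)) = -120708 - 19/(2*5) = -120708 - 19/10 = -1207099/10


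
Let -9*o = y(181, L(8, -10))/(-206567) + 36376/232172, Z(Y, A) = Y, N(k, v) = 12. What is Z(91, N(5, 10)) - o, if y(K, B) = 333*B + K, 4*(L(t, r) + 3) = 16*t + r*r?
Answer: 3273481529776/35969305143 ≈ 91.008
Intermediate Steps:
L(t, r) = -3 + 4*t + r**2/4 (L(t, r) = -3 + (16*t + r*r)/4 = -3 + (16*t + r**2)/4 = -3 + (r**2 + 16*t)/4 = -3 + (4*t + r**2/4) = -3 + 4*t + r**2/4)
y(K, B) = K + 333*B
o = -274761763/35969305143 (o = -((181 + 333*(-3 + 4*8 + (1/4)*(-10)**2))/(-206567) + 36376/232172)/9 = -((181 + 333*(-3 + 32 + (1/4)*100))*(-1/206567) + 36376*(1/232172))/9 = -((181 + 333*(-3 + 32 + 25))*(-1/206567) + 9094/58043)/9 = -((181 + 333*54)*(-1/206567) + 9094/58043)/9 = -((181 + 17982)*(-1/206567) + 9094/58043)/9 = -(18163*(-1/206567) + 9094/58043)/9 = -(-18163/206567 + 9094/58043)/9 = -1/9*824285289/11989768381 = -274761763/35969305143 ≈ -0.0076388)
Z(91, N(5, 10)) - o = 91 - 1*(-274761763/35969305143) = 91 + 274761763/35969305143 = 3273481529776/35969305143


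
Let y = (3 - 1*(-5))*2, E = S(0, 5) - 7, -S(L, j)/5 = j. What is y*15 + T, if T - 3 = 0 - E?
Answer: 275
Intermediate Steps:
S(L, j) = -5*j
E = -32 (E = -5*5 - 7 = -25 - 7 = -32)
y = 16 (y = (3 + 5)*2 = 8*2 = 16)
T = 35 (T = 3 + (0 - 1*(-32)) = 3 + (0 + 32) = 3 + 32 = 35)
y*15 + T = 16*15 + 35 = 240 + 35 = 275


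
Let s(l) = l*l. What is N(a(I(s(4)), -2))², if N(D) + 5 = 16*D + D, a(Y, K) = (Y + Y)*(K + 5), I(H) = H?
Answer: 2647129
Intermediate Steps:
s(l) = l²
a(Y, K) = 2*Y*(5 + K) (a(Y, K) = (2*Y)*(5 + K) = 2*Y*(5 + K))
N(D) = -5 + 17*D (N(D) = -5 + (16*D + D) = -5 + 17*D)
N(a(I(s(4)), -2))² = (-5 + 17*(2*4²*(5 - 2)))² = (-5 + 17*(2*16*3))² = (-5 + 17*96)² = (-5 + 1632)² = 1627² = 2647129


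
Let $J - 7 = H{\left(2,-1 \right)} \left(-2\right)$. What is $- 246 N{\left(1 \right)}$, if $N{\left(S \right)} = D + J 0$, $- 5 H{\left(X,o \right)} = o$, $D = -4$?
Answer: $984$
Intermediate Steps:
$H{\left(X,o \right)} = - \frac{o}{5}$
$J = \frac{33}{5}$ ($J = 7 + \left(- \frac{1}{5}\right) \left(-1\right) \left(-2\right) = 7 + \frac{1}{5} \left(-2\right) = 7 - \frac{2}{5} = \frac{33}{5} \approx 6.6$)
$N{\left(S \right)} = -4$ ($N{\left(S \right)} = -4 + \frac{33}{5} \cdot 0 = -4 + 0 = -4$)
$- 246 N{\left(1 \right)} = \left(-246\right) \left(-4\right) = 984$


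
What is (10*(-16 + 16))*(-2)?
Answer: 0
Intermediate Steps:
(10*(-16 + 16))*(-2) = (10*0)*(-2) = 0*(-2) = 0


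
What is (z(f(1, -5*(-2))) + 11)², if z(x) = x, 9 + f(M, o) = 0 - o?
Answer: 64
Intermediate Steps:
f(M, o) = -9 - o (f(M, o) = -9 + (0 - o) = -9 - o)
(z(f(1, -5*(-2))) + 11)² = ((-9 - (-5)*(-2)) + 11)² = ((-9 - 1*10) + 11)² = ((-9 - 10) + 11)² = (-19 + 11)² = (-8)² = 64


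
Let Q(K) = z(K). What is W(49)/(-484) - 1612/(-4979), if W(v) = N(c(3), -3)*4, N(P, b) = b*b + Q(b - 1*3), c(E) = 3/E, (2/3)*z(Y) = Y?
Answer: 124/383 ≈ 0.32376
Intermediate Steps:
z(Y) = 3*Y/2
Q(K) = 3*K/2
N(P, b) = -9/2 + b² + 3*b/2 (N(P, b) = b*b + 3*(b - 1*3)/2 = b² + 3*(b - 3)/2 = b² + 3*(-3 + b)/2 = b² + (-9/2 + 3*b/2) = -9/2 + b² + 3*b/2)
W(v) = 0 (W(v) = (-9/2 + (-3)² + (3/2)*(-3))*4 = (-9/2 + 9 - 9/2)*4 = 0*4 = 0)
W(49)/(-484) - 1612/(-4979) = 0/(-484) - 1612/(-4979) = 0*(-1/484) - 1612*(-1/4979) = 0 + 124/383 = 124/383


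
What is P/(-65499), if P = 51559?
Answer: -51559/65499 ≈ -0.78717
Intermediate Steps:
P/(-65499) = 51559/(-65499) = 51559*(-1/65499) = -51559/65499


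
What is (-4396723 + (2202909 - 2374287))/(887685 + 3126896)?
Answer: -4568101/4014581 ≈ -1.1379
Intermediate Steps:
(-4396723 + (2202909 - 2374287))/(887685 + 3126896) = (-4396723 - 171378)/4014581 = -4568101*1/4014581 = -4568101/4014581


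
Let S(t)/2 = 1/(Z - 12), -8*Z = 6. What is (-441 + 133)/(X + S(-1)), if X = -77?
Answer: 15708/3935 ≈ 3.9919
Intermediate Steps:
Z = -¾ (Z = -⅛*6 = -¾ ≈ -0.75000)
S(t) = -8/51 (S(t) = 2/(-¾ - 12) = 2/(-51/4) = 2*(-4/51) = -8/51)
(-441 + 133)/(X + S(-1)) = (-441 + 133)/(-77 - 8/51) = -308/(-3935/51) = -308*(-51/3935) = 15708/3935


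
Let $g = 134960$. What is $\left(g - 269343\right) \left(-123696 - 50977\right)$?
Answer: $23473081759$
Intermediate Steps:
$\left(g - 269343\right) \left(-123696 - 50977\right) = \left(134960 - 269343\right) \left(-123696 - 50977\right) = \left(-134383\right) \left(-174673\right) = 23473081759$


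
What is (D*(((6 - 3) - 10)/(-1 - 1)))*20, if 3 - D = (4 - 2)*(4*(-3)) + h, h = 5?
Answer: 1540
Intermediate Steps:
D = 22 (D = 3 - ((4 - 2)*(4*(-3)) + 5) = 3 - (2*(-12) + 5) = 3 - (-24 + 5) = 3 - 1*(-19) = 3 + 19 = 22)
(D*(((6 - 3) - 10)/(-1 - 1)))*20 = (22*(((6 - 3) - 10)/(-1 - 1)))*20 = (22*((3 - 10)/(-2)))*20 = (22*(-7*(-½)))*20 = (22*(7/2))*20 = 77*20 = 1540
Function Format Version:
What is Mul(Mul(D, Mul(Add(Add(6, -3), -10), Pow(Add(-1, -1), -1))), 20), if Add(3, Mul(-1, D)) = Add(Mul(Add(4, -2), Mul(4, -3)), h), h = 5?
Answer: 1540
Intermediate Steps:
D = 22 (D = Add(3, Mul(-1, Add(Mul(Add(4, -2), Mul(4, -3)), 5))) = Add(3, Mul(-1, Add(Mul(2, -12), 5))) = Add(3, Mul(-1, Add(-24, 5))) = Add(3, Mul(-1, -19)) = Add(3, 19) = 22)
Mul(Mul(D, Mul(Add(Add(6, -3), -10), Pow(Add(-1, -1), -1))), 20) = Mul(Mul(22, Mul(Add(Add(6, -3), -10), Pow(Add(-1, -1), -1))), 20) = Mul(Mul(22, Mul(Add(3, -10), Pow(-2, -1))), 20) = Mul(Mul(22, Mul(-7, Rational(-1, 2))), 20) = Mul(Mul(22, Rational(7, 2)), 20) = Mul(77, 20) = 1540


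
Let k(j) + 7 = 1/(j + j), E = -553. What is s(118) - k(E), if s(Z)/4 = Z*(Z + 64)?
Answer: 95017567/1106 ≈ 85911.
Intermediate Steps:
s(Z) = 4*Z*(64 + Z) (s(Z) = 4*(Z*(Z + 64)) = 4*(Z*(64 + Z)) = 4*Z*(64 + Z))
k(j) = -7 + 1/(2*j) (k(j) = -7 + 1/(j + j) = -7 + 1/(2*j))
s(118) - k(E) = 4*118*(64 + 118) - (-7 + (½)/(-553)) = 4*118*182 - (-7 + (½)*(-1/553)) = 85904 - (-7 - 1/1106) = 85904 - 1*(-7743/1106) = 85904 + 7743/1106 = 95017567/1106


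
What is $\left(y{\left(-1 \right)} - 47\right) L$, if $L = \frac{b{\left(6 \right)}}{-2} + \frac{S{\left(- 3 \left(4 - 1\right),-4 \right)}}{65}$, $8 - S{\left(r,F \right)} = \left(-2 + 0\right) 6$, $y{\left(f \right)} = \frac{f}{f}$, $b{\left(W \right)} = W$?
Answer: $\frac{1610}{13} \approx 123.85$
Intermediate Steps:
$y{\left(f \right)} = 1$
$S{\left(r,F \right)} = 20$ ($S{\left(r,F \right)} = 8 - \left(-2 + 0\right) 6 = 8 - \left(-2\right) 6 = 8 - -12 = 8 + 12 = 20$)
$L = - \frac{35}{13}$ ($L = \frac{6}{-2} + \frac{20}{65} = 6 \left(- \frac{1}{2}\right) + 20 \cdot \frac{1}{65} = -3 + \frac{4}{13} = - \frac{35}{13} \approx -2.6923$)
$\left(y{\left(-1 \right)} - 47\right) L = \left(1 - 47\right) \left(- \frac{35}{13}\right) = \left(-46\right) \left(- \frac{35}{13}\right) = \frac{1610}{13}$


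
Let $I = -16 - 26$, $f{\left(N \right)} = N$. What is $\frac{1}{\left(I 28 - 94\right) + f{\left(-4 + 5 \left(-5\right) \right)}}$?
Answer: $- \frac{1}{1299} \approx -0.00076982$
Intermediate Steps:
$I = -42$ ($I = -16 - 26 = -42$)
$\frac{1}{\left(I 28 - 94\right) + f{\left(-4 + 5 \left(-5\right) \right)}} = \frac{1}{\left(\left(-42\right) 28 - 94\right) + \left(-4 + 5 \left(-5\right)\right)} = \frac{1}{\left(-1176 - 94\right) - 29} = \frac{1}{-1270 - 29} = \frac{1}{-1299} = - \frac{1}{1299}$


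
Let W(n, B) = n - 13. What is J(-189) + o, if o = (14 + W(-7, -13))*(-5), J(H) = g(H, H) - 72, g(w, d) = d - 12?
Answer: -243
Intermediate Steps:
W(n, B) = -13 + n
g(w, d) = -12 + d
J(H) = -84 + H (J(H) = (-12 + H) - 72 = -84 + H)
o = 30 (o = (14 + (-13 - 7))*(-5) = (14 - 20)*(-5) = -6*(-5) = 30)
J(-189) + o = (-84 - 189) + 30 = -273 + 30 = -243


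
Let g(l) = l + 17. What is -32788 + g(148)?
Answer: -32623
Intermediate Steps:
g(l) = 17 + l
-32788 + g(148) = -32788 + (17 + 148) = -32788 + 165 = -32623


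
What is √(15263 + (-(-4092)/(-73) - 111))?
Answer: 86*√10877/73 ≈ 122.87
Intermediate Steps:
√(15263 + (-(-4092)/(-73) - 111)) = √(15263 + (-(-4092)*(-1)/73 - 111)) = √(15263 + (-44*93/73 - 111)) = √(15263 + (-4092/73 - 111)) = √(15263 - 12195/73) = √(1102004/73) = 86*√10877/73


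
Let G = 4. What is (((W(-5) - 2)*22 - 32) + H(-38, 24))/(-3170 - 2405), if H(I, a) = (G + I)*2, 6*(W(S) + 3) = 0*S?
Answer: 42/1115 ≈ 0.037668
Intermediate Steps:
W(S) = -3 (W(S) = -3 + (0*S)/6 = -3 + (⅙)*0 = -3 + 0 = -3)
H(I, a) = 8 + 2*I (H(I, a) = (4 + I)*2 = 8 + 2*I)
(((W(-5) - 2)*22 - 32) + H(-38, 24))/(-3170 - 2405) = (((-3 - 2)*22 - 32) + (8 + 2*(-38)))/(-3170 - 2405) = ((-5*22 - 32) + (8 - 76))/(-5575) = ((-110 - 32) - 68)*(-1/5575) = (-142 - 68)*(-1/5575) = -210*(-1/5575) = 42/1115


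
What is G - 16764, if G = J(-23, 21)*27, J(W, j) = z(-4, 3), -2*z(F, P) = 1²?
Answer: -33555/2 ≈ -16778.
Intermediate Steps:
z(F, P) = -½ (z(F, P) = -½*1² = -½*1 = -½)
J(W, j) = -½
G = -27/2 (G = -½*27 = -27/2 ≈ -13.500)
G - 16764 = -27/2 - 16764 = -33555/2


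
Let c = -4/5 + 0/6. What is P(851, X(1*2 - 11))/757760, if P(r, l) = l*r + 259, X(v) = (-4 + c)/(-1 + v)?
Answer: 451/512000 ≈ 0.00088086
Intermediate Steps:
c = -⅘ (c = -4*⅕ + 0*(⅙) = -⅘ + 0 = -⅘ ≈ -0.80000)
X(v) = -24/(5*(-1 + v)) (X(v) = (-4 - ⅘)/(-1 + v) = -24/(5*(-1 + v)))
P(r, l) = 259 + l*r
P(851, X(1*2 - 11))/757760 = (259 - 24/(-5 + 5*(1*2 - 11))*851)/757760 = (259 - 24/(-5 + 5*(2 - 11))*851)*(1/757760) = (259 - 24/(-5 + 5*(-9))*851)*(1/757760) = (259 - 24/(-5 - 45)*851)*(1/757760) = (259 - 24/(-50)*851)*(1/757760) = (259 - 24*(-1/50)*851)*(1/757760) = (259 + (12/25)*851)*(1/757760) = (259 + 10212/25)*(1/757760) = (16687/25)*(1/757760) = 451/512000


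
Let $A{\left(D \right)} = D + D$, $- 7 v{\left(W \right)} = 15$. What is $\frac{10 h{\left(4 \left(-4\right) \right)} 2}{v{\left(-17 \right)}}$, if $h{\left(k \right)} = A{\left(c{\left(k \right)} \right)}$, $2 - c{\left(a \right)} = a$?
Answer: $-336$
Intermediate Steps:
$c{\left(a \right)} = 2 - a$
$v{\left(W \right)} = - \frac{15}{7}$ ($v{\left(W \right)} = \left(- \frac{1}{7}\right) 15 = - \frac{15}{7}$)
$A{\left(D \right)} = 2 D$
$h{\left(k \right)} = 4 - 2 k$ ($h{\left(k \right)} = 2 \left(2 - k\right) = 4 - 2 k$)
$\frac{10 h{\left(4 \left(-4\right) \right)} 2}{v{\left(-17 \right)}} = \frac{10 \left(4 - 2 \cdot 4 \left(-4\right)\right) 2}{- \frac{15}{7}} = 10 \left(4 - -32\right) 2 \left(- \frac{7}{15}\right) = 10 \left(4 + 32\right) 2 \left(- \frac{7}{15}\right) = 10 \cdot 36 \cdot 2 \left(- \frac{7}{15}\right) = 360 \cdot 2 \left(- \frac{7}{15}\right) = 720 \left(- \frac{7}{15}\right) = -336$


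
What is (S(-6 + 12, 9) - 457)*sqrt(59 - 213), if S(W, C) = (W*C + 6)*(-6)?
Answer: -817*I*sqrt(154) ≈ -10139.0*I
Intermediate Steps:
S(W, C) = -36 - 6*C*W (S(W, C) = (C*W + 6)*(-6) = (6 + C*W)*(-6) = -36 - 6*C*W)
(S(-6 + 12, 9) - 457)*sqrt(59 - 213) = ((-36 - 6*9*(-6 + 12)) - 457)*sqrt(59 - 213) = ((-36 - 6*9*6) - 457)*sqrt(-154) = ((-36 - 324) - 457)*(I*sqrt(154)) = (-360 - 457)*(I*sqrt(154)) = -817*I*sqrt(154)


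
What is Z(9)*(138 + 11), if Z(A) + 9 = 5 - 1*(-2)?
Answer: -298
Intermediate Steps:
Z(A) = -2 (Z(A) = -9 + (5 - 1*(-2)) = -9 + (5 + 2) = -9 + 7 = -2)
Z(9)*(138 + 11) = -2*(138 + 11) = -2*149 = -298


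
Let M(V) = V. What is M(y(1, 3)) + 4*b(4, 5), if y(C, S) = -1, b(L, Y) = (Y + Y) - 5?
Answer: 19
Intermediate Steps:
b(L, Y) = -5 + 2*Y (b(L, Y) = 2*Y - 5 = -5 + 2*Y)
M(y(1, 3)) + 4*b(4, 5) = -1 + 4*(-5 + 2*5) = -1 + 4*(-5 + 10) = -1 + 4*5 = -1 + 20 = 19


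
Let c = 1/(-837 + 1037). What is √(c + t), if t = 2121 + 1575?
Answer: √1478402/20 ≈ 60.795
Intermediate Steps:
t = 3696
c = 1/200 ≈ 0.0050000
√(c + t) = √(1/200 + 3696) = √(739201/200) = √1478402/20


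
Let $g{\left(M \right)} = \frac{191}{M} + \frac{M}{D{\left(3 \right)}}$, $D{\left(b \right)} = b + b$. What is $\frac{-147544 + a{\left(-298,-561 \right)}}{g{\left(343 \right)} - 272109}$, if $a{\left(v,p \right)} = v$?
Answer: $\frac{304258836}{559881527} \approx 0.54343$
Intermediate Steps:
$D{\left(b \right)} = 2 b$
$g{\left(M \right)} = \frac{191}{M} + \frac{M}{6}$ ($g{\left(M \right)} = \frac{191}{M} + \frac{M}{2 \cdot 3} = \frac{191}{M} + \frac{M}{6}$)
$\frac{-147544 + a{\left(-298,-561 \right)}}{g{\left(343 \right)} - 272109} = \frac{-147544 - 298}{\left(\frac{191}{343} + \frac{1}{6} \cdot 343\right) - 272109} = - \frac{147842}{\left(191 \cdot \frac{1}{343} + \frac{343}{6}\right) - 272109} = - \frac{147842}{\left(\frac{191}{343} + \frac{343}{6}\right) - 272109} = - \frac{147842}{\frac{118795}{2058} - 272109} = - \frac{147842}{- \frac{559881527}{2058}} = \left(-147842\right) \left(- \frac{2058}{559881527}\right) = \frac{304258836}{559881527}$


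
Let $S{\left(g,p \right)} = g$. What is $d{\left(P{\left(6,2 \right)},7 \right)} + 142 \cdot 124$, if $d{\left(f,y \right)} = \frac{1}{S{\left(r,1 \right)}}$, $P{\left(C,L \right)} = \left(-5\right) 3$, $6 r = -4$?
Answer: $\frac{35213}{2} \approx 17607.0$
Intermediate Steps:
$r = - \frac{2}{3}$ ($r = \frac{1}{6} \left(-4\right) = - \frac{2}{3} \approx -0.66667$)
$P{\left(C,L \right)} = -15$
$d{\left(f,y \right)} = - \frac{3}{2}$ ($d{\left(f,y \right)} = \frac{1}{- \frac{2}{3}} = - \frac{3}{2}$)
$d{\left(P{\left(6,2 \right)},7 \right)} + 142 \cdot 124 = - \frac{3}{2} + 142 \cdot 124 = - \frac{3}{2} + 17608 = \frac{35213}{2}$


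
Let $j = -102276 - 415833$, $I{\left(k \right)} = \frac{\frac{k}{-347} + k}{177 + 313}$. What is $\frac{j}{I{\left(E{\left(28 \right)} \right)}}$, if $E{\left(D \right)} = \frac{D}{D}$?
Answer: $- \frac{44047036635}{173} \approx -2.5461 \cdot 10^{8}$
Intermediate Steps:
$E{\left(D \right)} = 1$
$I{\left(k \right)} = \frac{173 k}{85015}$ ($I{\left(k \right)} = \frac{k \left(- \frac{1}{347}\right) + k}{490} = \left(- \frac{k}{347} + k\right) \frac{1}{490} = \frac{346 k}{347} \cdot \frac{1}{490} = \frac{173 k}{85015}$)
$j = -518109$ ($j = -102276 - 415833 = -518109$)
$\frac{j}{I{\left(E{\left(28 \right)} \right)}} = - \frac{518109}{\frac{173}{85015} \cdot 1} = - \frac{518109}{\frac{173}{85015}} = \left(-518109\right) \frac{85015}{173} = - \frac{44047036635}{173}$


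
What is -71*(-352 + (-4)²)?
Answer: 23856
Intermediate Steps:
-71*(-352 + (-4)²) = -71*(-352 + 16) = -71*(-336) = 23856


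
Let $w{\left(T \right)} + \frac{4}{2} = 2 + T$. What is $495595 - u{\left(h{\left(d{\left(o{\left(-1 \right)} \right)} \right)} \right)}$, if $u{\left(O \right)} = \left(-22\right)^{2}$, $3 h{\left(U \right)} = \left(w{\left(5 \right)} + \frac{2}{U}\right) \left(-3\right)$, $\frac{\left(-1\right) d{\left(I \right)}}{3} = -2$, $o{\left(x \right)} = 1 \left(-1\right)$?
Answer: $495111$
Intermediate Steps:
$o{\left(x \right)} = -1$
$w{\left(T \right)} = T$ ($w{\left(T \right)} = -2 + \left(2 + T\right) = T$)
$d{\left(I \right)} = 6$ ($d{\left(I \right)} = \left(-3\right) \left(-2\right) = 6$)
$h{\left(U \right)} = -5 - \frac{2}{U}$ ($h{\left(U \right)} = \frac{\left(5 + \frac{2}{U}\right) \left(-3\right)}{3} = \frac{-15 - \frac{6}{U}}{3} = -5 - \frac{2}{U}$)
$u{\left(O \right)} = 484$
$495595 - u{\left(h{\left(d{\left(o{\left(-1 \right)} \right)} \right)} \right)} = 495595 - 484 = 495111$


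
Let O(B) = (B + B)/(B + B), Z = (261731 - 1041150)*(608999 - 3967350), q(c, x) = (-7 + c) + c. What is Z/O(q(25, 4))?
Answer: 2617562578069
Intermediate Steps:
q(c, x) = -7 + 2*c
Z = 2617562578069 (Z = -779419*(-3358351) = 2617562578069)
O(B) = 1 (O(B) = (2*B)/((2*B)) = (2*B)*(1/(2*B)) = 1)
Z/O(q(25, 4)) = 2617562578069/1 = 2617562578069*1 = 2617562578069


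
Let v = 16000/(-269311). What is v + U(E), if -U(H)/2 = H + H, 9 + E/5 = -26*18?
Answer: 2569210940/269311 ≈ 9539.9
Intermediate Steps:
E = -2385 (E = -45 + 5*(-26*18) = -45 + 5*(-468) = -45 - 2340 = -2385)
U(H) = -4*H (U(H) = -2*(H + H) = -4*H)
v = -16000/269311 (v = 16000*(-1/269311) = -16000/269311 ≈ -0.059411)
v + U(E) = -16000/269311 - 4*(-2385) = -16000/269311 + 9540 = 2569210940/269311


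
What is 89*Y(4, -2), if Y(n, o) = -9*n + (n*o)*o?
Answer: -1780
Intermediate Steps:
Y(n, o) = -9*n + n*o²
89*Y(4, -2) = 89*(4*(-9 + (-2)²)) = 89*(4*(-9 + 4)) = 89*(4*(-5)) = 89*(-20) = -1780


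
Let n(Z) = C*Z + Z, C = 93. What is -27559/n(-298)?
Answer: 27559/28012 ≈ 0.98383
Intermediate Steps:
n(Z) = 94*Z (n(Z) = 93*Z + Z = 94*Z)
-27559/n(-298) = -27559/(94*(-298)) = -27559/(-28012) = -27559*(-1/28012) = 27559/28012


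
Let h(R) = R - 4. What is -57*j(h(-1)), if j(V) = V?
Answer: 285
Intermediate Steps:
h(R) = -4 + R
-57*j(h(-1)) = -57*(-4 - 1) = -57*(-5) = 285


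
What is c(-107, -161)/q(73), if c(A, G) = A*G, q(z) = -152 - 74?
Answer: -17227/226 ≈ -76.226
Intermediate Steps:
q(z) = -226
c(-107, -161)/q(73) = -107*(-161)/(-226) = 17227*(-1/226) = -17227/226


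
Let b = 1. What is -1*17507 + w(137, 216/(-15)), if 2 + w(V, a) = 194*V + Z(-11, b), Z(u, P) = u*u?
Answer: 9190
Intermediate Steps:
Z(u, P) = u**2
w(V, a) = 119 + 194*V (w(V, a) = -2 + (194*V + (-11)**2) = -2 + (194*V + 121) = -2 + (121 + 194*V) = 119 + 194*V)
-1*17507 + w(137, 216/(-15)) = -1*17507 + (119 + 194*137) = -17507 + (119 + 26578) = -17507 + 26697 = 9190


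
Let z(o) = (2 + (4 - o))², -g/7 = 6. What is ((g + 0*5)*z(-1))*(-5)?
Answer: 10290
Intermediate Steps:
g = -42 (g = -7*6 = -42)
z(o) = (6 - o)²
((g + 0*5)*z(-1))*(-5) = ((-42 + 0*5)*(-6 - 1)²)*(-5) = ((-42 + 0)*(-7)²)*(-5) = -42*49*(-5) = -2058*(-5) = 10290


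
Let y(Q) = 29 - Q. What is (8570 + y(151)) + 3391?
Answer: 11839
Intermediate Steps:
(8570 + y(151)) + 3391 = (8570 + (29 - 1*151)) + 3391 = (8570 + (29 - 151)) + 3391 = (8570 - 122) + 3391 = 8448 + 3391 = 11839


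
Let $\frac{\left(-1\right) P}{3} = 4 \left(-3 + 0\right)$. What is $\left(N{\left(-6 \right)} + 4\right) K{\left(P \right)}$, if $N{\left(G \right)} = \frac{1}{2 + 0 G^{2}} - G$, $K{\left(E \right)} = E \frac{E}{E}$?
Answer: $378$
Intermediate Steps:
$P = 36$ ($P = - 3 \cdot 4 \left(-3 + 0\right) = - 3 \cdot 4 \left(-3\right) = \left(-3\right) \left(-12\right) = 36$)
$K{\left(E \right)} = E$ ($K{\left(E \right)} = E 1 = E$)
$N{\left(G \right)} = \frac{1}{2} - G$ ($N{\left(G \right)} = \frac{1}{2 + 0} - G = \frac{1}{2} - G$)
$\left(N{\left(-6 \right)} + 4\right) K{\left(P \right)} = \left(\left(\frac{1}{2} - -6\right) + 4\right) 36 = \left(\left(\frac{1}{2} + 6\right) + 4\right) 36 = \left(\frac{13}{2} + 4\right) 36 = \frac{21}{2} \cdot 36 = 378$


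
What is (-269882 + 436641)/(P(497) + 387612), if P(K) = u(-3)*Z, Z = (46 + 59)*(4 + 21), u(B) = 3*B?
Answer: 166759/363987 ≈ 0.45815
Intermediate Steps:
Z = 2625 (Z = 105*25 = 2625)
P(K) = -23625 (P(K) = (3*(-3))*2625 = -9*2625 = -23625)
(-269882 + 436641)/(P(497) + 387612) = (-269882 + 436641)/(-23625 + 387612) = 166759/363987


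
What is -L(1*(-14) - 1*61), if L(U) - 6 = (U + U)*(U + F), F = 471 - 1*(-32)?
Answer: 64194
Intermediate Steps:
F = 503 (F = 471 + 32 = 503)
L(U) = 6 + 2*U*(503 + U) (L(U) = 6 + (U + U)*(U + 503) = 6 + (2*U)*(503 + U) = 6 + 2*U*(503 + U))
-L(1*(-14) - 1*61) = -(6 + 2*(1*(-14) - 1*61)**2 + 1006*(1*(-14) - 1*61)) = -(6 + 2*(-14 - 61)**2 + 1006*(-14 - 61)) = -(6 + 2*(-75)**2 + 1006*(-75)) = -(6 + 2*5625 - 75450) = -(6 + 11250 - 75450) = -1*(-64194) = 64194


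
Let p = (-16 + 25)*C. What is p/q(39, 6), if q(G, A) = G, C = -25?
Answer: -75/13 ≈ -5.7692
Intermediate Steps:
p = -225 (p = (-16 + 25)*(-25) = 9*(-25) = -225)
p/q(39, 6) = -225/39 = -225*1/39 = -75/13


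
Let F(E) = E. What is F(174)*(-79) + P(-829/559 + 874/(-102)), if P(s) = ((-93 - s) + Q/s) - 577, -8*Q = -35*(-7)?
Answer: -941327104983427/65356768464 ≈ -14403.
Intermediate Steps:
Q = -245/8 (Q = -(-35)*(-7)/8 = -⅛*245 = -245/8 ≈ -30.625)
P(s) = -670 - s - 245/(8*s) (P(s) = ((-93 - s) - 245/(8*s)) - 577 = (-93 - s - 245/(8*s)) - 577 = -670 - s - 245/(8*s))
F(174)*(-79) + P(-829/559 + 874/(-102)) = 174*(-79) + (-670 - (-829/559 + 874/(-102)) - 245/(8*(-829/559 + 874/(-102)))) = -13746 + (-670 - (-829*1/559 + 874*(-1/102)) - 245/(8*(-829*1/559 + 874*(-1/102)))) = -13746 + (-670 - (-829/559 - 437/51) - 245/(8*(-829/559 - 437/51))) = -13746 + (-670 - 1*(-286562/28509) - 245/(8*(-286562/28509))) = -13746 + (-670 + 286562/28509 - 245/8*(-28509/286562)) = -13746 + (-670 + 286562/28509 + 6984705/2292496) = -13746 - 42932965677283/65356768464 = -941327104983427/65356768464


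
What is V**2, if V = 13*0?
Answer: 0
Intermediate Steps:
V = 0
V**2 = 0**2 = 0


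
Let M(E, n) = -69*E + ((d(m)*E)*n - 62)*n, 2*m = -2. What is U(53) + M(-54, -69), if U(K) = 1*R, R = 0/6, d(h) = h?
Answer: 265098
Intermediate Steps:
m = -1 (m = (½)*(-2) = -1)
R = 0 (R = 0*(⅙) = 0)
M(E, n) = -69*E + n*(-62 - E*n) (M(E, n) = -69*E + ((-E)*n - 62)*n = -69*E + (-E*n - 62)*n = -69*E + (-62 - E*n)*n = -69*E + n*(-62 - E*n))
U(K) = 0 (U(K) = 1*0 = 0)
U(53) + M(-54, -69) = 0 + (-69*(-54) - 62*(-69) - 1*(-54)*(-69)²) = 0 + (3726 + 4278 - 1*(-54)*4761) = 0 + (3726 + 4278 + 257094) = 0 + 265098 = 265098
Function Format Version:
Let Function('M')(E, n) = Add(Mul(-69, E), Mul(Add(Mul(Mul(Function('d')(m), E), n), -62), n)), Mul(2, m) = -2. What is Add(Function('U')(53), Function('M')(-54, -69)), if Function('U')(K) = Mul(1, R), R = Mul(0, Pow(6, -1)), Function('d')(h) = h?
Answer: 265098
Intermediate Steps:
m = -1 (m = Mul(Rational(1, 2), -2) = -1)
R = 0 (R = Mul(0, Rational(1, 6)) = 0)
Function('M')(E, n) = Add(Mul(-69, E), Mul(n, Add(-62, Mul(-1, E, n)))) (Function('M')(E, n) = Add(Mul(-69, E), Mul(Add(Mul(Mul(-1, E), n), -62), n)) = Add(Mul(-69, E), Mul(Add(Mul(-1, E, n), -62), n)) = Add(Mul(-69, E), Mul(Add(-62, Mul(-1, E, n)), n)) = Add(Mul(-69, E), Mul(n, Add(-62, Mul(-1, E, n)))))
Function('U')(K) = 0 (Function('U')(K) = Mul(1, 0) = 0)
Add(Function('U')(53), Function('M')(-54, -69)) = Add(0, Add(Mul(-69, -54), Mul(-62, -69), Mul(-1, -54, Pow(-69, 2)))) = Add(0, Add(3726, 4278, Mul(-1, -54, 4761))) = Add(0, Add(3726, 4278, 257094)) = Add(0, 265098) = 265098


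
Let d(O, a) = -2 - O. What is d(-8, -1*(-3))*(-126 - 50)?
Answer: -1056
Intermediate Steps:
d(-8, -1*(-3))*(-126 - 50) = (-2 - 1*(-8))*(-126 - 50) = (-2 + 8)*(-176) = 6*(-176) = -1056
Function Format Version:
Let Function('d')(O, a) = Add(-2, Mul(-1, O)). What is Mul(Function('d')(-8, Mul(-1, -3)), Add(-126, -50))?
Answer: -1056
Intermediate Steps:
Mul(Function('d')(-8, Mul(-1, -3)), Add(-126, -50)) = Mul(Add(-2, Mul(-1, -8)), Add(-126, -50)) = Mul(Add(-2, 8), -176) = Mul(6, -176) = -1056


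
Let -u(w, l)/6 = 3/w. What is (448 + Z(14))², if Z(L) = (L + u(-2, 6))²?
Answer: 954529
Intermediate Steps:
u(w, l) = -18/w
Z(L) = (9 + L)² (Z(L) = (L - 18/(-2))² = (L - 18*(-½))² = (L + 9)² = (9 + L)²)
(448 + Z(14))² = (448 + (9 + 14)²)² = (448 + 23²)² = (448 + 529)² = 977² = 954529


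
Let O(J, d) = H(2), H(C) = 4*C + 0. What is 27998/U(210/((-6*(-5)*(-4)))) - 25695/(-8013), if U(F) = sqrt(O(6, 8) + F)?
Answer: 149608141/13355 ≈ 11202.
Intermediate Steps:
H(C) = 4*C
O(J, d) = 8 (O(J, d) = 4*2 = 8)
U(F) = sqrt(8 + F)
27998/U(210/((-6*(-5)*(-4)))) - 25695/(-8013) = 27998/(sqrt(8 + 210/((-6*(-5)*(-4))))) - 25695/(-8013) = 27998/(sqrt(8 + 210/((30*(-4))))) - 25695*(-1/8013) = 27998/(sqrt(8 + 210/(-120))) + 8565/2671 = 27998/(sqrt(8 + 210*(-1/120))) + 8565/2671 = 27998/(sqrt(8 - 7/4)) + 8565/2671 = 27998/(sqrt(25/4)) + 8565/2671 = 27998/(5/2) + 8565/2671 = 27998*(2/5) + 8565/2671 = 55996/5 + 8565/2671 = 149608141/13355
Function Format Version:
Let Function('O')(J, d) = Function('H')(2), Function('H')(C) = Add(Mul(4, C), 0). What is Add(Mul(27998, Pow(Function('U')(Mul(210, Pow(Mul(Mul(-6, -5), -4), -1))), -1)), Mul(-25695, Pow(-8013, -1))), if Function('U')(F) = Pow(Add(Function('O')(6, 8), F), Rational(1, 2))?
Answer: Rational(149608141, 13355) ≈ 11202.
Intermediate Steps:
Function('H')(C) = Mul(4, C)
Function('O')(J, d) = 8 (Function('O')(J, d) = Mul(4, 2) = 8)
Function('U')(F) = Pow(Add(8, F), Rational(1, 2))
Add(Mul(27998, Pow(Function('U')(Mul(210, Pow(Mul(Mul(-6, -5), -4), -1))), -1)), Mul(-25695, Pow(-8013, -1))) = Add(Mul(27998, Pow(Pow(Add(8, Mul(210, Pow(Mul(Mul(-6, -5), -4), -1))), Rational(1, 2)), -1)), Mul(-25695, Pow(-8013, -1))) = Add(Mul(27998, Pow(Pow(Add(8, Mul(210, Pow(Mul(30, -4), -1))), Rational(1, 2)), -1)), Mul(-25695, Rational(-1, 8013))) = Add(Mul(27998, Pow(Pow(Add(8, Mul(210, Pow(-120, -1))), Rational(1, 2)), -1)), Rational(8565, 2671)) = Add(Mul(27998, Pow(Pow(Add(8, Mul(210, Rational(-1, 120))), Rational(1, 2)), -1)), Rational(8565, 2671)) = Add(Mul(27998, Pow(Pow(Add(8, Rational(-7, 4)), Rational(1, 2)), -1)), Rational(8565, 2671)) = Add(Mul(27998, Pow(Pow(Rational(25, 4), Rational(1, 2)), -1)), Rational(8565, 2671)) = Add(Mul(27998, Pow(Rational(5, 2), -1)), Rational(8565, 2671)) = Add(Mul(27998, Rational(2, 5)), Rational(8565, 2671)) = Add(Rational(55996, 5), Rational(8565, 2671)) = Rational(149608141, 13355)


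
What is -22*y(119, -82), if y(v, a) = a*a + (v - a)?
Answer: -152350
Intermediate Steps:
y(v, a) = v + a² - a (y(v, a) = a² + (v - a) = v + a² - a)
-22*y(119, -82) = -22*(119 + (-82)² - 1*(-82)) = -22*(119 + 6724 + 82) = -22*6925 = -152350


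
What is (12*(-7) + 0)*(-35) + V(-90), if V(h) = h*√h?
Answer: 2940 - 270*I*√10 ≈ 2940.0 - 853.82*I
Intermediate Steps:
V(h) = h^(3/2)
(12*(-7) + 0)*(-35) + V(-90) = (12*(-7) + 0)*(-35) + (-90)^(3/2) = (-84 + 0)*(-35) - 270*I*√10 = -84*(-35) - 270*I*√10 = 2940 - 270*I*√10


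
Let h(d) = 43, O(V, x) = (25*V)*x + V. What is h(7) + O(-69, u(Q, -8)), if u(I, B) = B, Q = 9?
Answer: 13774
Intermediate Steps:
O(V, x) = V + 25*V*x (O(V, x) = 25*V*x + V = V + 25*V*x)
h(7) + O(-69, u(Q, -8)) = 43 - 69*(1 + 25*(-8)) = 43 - 69*(1 - 200) = 43 - 69*(-199) = 43 + 13731 = 13774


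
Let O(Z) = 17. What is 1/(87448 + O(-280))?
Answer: 1/87465 ≈ 1.1433e-5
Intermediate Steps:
1/(87448 + O(-280)) = 1/(87448 + 17) = 1/87465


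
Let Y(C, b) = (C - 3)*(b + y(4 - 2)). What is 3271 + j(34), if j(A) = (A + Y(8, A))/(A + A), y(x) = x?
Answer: 111321/34 ≈ 3274.1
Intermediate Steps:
Y(C, b) = (-3 + C)*(2 + b) (Y(C, b) = (C - 3)*(b + (4 - 2)) = (-3 + C)*(b + 2) = (-3 + C)*(2 + b))
j(A) = (10 + 6*A)/(2*A) (j(A) = (A + (-6 - 3*A + 2*8 + 8*A))/(A + A) = (A + (-6 - 3*A + 16 + 8*A))/((2*A)) = (A + (10 + 5*A))*(1/(2*A)) = (10 + 6*A)*(1/(2*A)) = (10 + 6*A)/(2*A))
3271 + j(34) = 3271 + (3 + 5/34) = 3271 + 107/34 = 111321/34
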